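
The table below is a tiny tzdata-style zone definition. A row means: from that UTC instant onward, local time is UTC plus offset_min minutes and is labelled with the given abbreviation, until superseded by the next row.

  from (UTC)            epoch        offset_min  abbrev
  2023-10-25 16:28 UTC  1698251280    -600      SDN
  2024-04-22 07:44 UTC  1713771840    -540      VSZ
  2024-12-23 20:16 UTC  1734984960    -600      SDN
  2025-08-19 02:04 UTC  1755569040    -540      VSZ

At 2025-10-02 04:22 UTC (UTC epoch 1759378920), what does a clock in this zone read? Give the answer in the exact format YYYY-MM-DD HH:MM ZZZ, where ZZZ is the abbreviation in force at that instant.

2025-10-01 19:22 VSZ

Query: 2025-10-02 04:22 UTC
Rule 4/4 (VSZ, -09:00): 2025-08-19 02:04 UTC ≤ query < +∞
4·60 + 22 - 540 = -278 min
-278 = -1·1440 + 1162; 1162 = 19·60 + 22 → 19:22, 2025-10-02 - 1 day = 2025-10-01
→ 2025-10-01 19:22 VSZ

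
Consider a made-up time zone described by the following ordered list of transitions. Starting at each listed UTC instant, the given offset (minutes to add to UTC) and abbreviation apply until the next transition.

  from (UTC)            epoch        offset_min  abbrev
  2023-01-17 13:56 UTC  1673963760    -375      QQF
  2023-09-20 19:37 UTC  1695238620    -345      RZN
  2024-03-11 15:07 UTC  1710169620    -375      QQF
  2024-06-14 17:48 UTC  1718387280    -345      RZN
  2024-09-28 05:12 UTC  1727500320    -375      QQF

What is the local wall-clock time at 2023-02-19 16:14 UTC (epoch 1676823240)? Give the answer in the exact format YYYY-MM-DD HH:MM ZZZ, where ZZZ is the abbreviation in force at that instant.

2023-02-19 09:59 QQF

Query: 2023-02-19 16:14 UTC
Rule 1/5 (QQF, -06:15): 2023-01-17 13:56 UTC ≤ query < 2023-09-20 19:37 UTC
16·60 + 14 - 375 = 599 min
599 = 0·1440 + 599; 599 = 9·60 + 59 → 09:59, same day
→ 2023-02-19 09:59 QQF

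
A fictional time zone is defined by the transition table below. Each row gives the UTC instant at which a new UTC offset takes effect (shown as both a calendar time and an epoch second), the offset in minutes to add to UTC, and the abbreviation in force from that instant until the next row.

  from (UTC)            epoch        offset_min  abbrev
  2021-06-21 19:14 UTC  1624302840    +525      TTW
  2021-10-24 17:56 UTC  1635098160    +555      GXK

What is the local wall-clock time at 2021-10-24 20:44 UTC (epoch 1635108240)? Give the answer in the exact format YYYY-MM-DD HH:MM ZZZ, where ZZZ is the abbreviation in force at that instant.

Query: 2021-10-24 20:44 UTC
Rule 2/2 (GXK, +09:15): 2021-10-24 17:56 UTC ≤ query < +∞
20·60 + 44 + 555 = 1799 min
1799 = 1·1440 + 359; 359 = 5·60 + 59 → 05:59, 2021-10-24 + 1 day = 2021-10-25
→ 2021-10-25 05:59 GXK

2021-10-25 05:59 GXK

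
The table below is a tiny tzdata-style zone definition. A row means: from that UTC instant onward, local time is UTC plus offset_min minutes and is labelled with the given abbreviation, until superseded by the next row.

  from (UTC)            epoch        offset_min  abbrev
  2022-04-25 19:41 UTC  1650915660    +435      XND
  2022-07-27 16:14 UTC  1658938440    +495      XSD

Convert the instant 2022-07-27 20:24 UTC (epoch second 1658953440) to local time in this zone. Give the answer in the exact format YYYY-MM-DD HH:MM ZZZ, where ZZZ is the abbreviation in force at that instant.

2022-07-28 04:39 XSD

Query: 2022-07-27 20:24 UTC
Rule 2/2 (XSD, +08:15): 2022-07-27 16:14 UTC ≤ query < +∞
20·60 + 24 + 495 = 1719 min
1719 = 1·1440 + 279; 279 = 4·60 + 39 → 04:39, 2022-07-27 + 1 day = 2022-07-28
→ 2022-07-28 04:39 XSD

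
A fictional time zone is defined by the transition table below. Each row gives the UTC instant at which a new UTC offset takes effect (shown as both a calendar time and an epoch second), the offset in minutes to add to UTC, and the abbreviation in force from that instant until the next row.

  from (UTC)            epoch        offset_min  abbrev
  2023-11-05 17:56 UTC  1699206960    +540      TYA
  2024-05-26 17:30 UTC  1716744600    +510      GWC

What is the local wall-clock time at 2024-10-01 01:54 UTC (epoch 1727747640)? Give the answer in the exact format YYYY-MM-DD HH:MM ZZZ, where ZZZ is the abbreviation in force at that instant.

Query: 2024-10-01 01:54 UTC
Rule 2/2 (GWC, +08:30): 2024-05-26 17:30 UTC ≤ query < +∞
1·60 + 54 + 510 = 624 min
624 = 0·1440 + 624; 624 = 10·60 + 24 → 10:24, same day
→ 2024-10-01 10:24 GWC

2024-10-01 10:24 GWC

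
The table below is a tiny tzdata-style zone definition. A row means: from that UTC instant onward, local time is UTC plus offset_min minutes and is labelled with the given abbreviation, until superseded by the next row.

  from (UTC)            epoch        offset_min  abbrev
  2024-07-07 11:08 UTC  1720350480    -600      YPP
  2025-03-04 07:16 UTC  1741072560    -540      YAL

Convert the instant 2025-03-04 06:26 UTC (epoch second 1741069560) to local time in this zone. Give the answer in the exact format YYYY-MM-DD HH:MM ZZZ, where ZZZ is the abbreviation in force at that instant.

2025-03-03 20:26 YPP

Query: 2025-03-04 06:26 UTC
Rule 1/2 (YPP, -10:00): 2024-07-07 11:08 UTC ≤ query < 2025-03-04 07:16 UTC
6·60 + 26 - 600 = -214 min
-214 = -1·1440 + 1226; 1226 = 20·60 + 26 → 20:26, 2025-03-04 - 1 day = 2025-03-03
→ 2025-03-03 20:26 YPP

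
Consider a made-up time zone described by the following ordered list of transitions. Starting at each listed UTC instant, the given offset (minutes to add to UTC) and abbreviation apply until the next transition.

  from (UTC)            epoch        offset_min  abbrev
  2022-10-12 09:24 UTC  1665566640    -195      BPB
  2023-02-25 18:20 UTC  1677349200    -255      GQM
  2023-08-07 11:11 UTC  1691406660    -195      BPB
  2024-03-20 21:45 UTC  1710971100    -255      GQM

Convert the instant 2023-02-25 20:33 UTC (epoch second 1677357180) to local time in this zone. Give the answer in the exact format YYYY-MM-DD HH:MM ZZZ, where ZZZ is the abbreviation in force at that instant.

Query: 2023-02-25 20:33 UTC
Rule 2/4 (GQM, -04:15): 2023-02-25 18:20 UTC ≤ query < 2023-08-07 11:11 UTC
20·60 + 33 - 255 = 978 min
978 = 0·1440 + 978; 978 = 16·60 + 18 → 16:18, same day
→ 2023-02-25 16:18 GQM

2023-02-25 16:18 GQM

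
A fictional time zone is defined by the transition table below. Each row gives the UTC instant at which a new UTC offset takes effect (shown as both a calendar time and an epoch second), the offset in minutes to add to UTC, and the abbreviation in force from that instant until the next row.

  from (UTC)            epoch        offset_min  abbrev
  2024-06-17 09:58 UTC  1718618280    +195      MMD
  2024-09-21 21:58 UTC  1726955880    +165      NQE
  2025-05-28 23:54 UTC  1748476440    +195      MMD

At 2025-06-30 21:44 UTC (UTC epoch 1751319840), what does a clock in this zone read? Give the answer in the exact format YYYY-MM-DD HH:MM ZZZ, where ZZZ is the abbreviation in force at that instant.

Query: 2025-06-30 21:44 UTC
Rule 3/3 (MMD, +03:15): 2025-05-28 23:54 UTC ≤ query < +∞
21·60 + 44 + 195 = 1499 min
1499 = 1·1440 + 59; 59 = 0·60 + 59 → 00:59, 2025-06-30 + 1 day = 2025-07-01
→ 2025-07-01 00:59 MMD

2025-07-01 00:59 MMD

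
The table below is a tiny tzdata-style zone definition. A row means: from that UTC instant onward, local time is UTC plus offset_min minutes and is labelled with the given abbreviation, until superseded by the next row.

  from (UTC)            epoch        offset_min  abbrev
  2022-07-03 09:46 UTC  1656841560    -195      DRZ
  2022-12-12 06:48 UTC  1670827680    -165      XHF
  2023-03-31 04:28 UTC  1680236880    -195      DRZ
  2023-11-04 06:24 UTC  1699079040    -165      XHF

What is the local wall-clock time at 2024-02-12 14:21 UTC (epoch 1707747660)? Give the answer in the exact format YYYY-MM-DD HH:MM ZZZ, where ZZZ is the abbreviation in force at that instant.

2024-02-12 11:36 XHF

Query: 2024-02-12 14:21 UTC
Rule 4/4 (XHF, -02:45): 2023-11-04 06:24 UTC ≤ query < +∞
14·60 + 21 - 165 = 696 min
696 = 0·1440 + 696; 696 = 11·60 + 36 → 11:36, same day
→ 2024-02-12 11:36 XHF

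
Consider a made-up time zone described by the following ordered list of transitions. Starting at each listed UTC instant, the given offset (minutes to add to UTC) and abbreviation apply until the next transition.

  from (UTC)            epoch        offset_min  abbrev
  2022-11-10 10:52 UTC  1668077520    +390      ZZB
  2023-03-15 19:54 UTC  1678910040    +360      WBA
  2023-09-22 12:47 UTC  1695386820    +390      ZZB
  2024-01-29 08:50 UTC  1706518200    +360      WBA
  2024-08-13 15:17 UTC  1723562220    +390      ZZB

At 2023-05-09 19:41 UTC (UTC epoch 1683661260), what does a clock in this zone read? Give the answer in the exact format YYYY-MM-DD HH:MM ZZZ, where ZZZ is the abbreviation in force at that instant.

Query: 2023-05-09 19:41 UTC
Rule 2/5 (WBA, +06:00): 2023-03-15 19:54 UTC ≤ query < 2023-09-22 12:47 UTC
19·60 + 41 + 360 = 1541 min
1541 = 1·1440 + 101; 101 = 1·60 + 41 → 01:41, 2023-05-09 + 1 day = 2023-05-10
→ 2023-05-10 01:41 WBA

2023-05-10 01:41 WBA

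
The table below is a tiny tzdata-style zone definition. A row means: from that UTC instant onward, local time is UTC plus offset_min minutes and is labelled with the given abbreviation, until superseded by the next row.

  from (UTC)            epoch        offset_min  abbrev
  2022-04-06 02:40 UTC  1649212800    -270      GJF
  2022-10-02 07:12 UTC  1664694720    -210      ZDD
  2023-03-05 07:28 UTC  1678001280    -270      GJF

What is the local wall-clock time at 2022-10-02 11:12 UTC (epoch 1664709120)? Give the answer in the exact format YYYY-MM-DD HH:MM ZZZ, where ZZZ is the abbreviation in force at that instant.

2022-10-02 07:42 ZDD

Query: 2022-10-02 11:12 UTC
Rule 2/3 (ZDD, -03:30): 2022-10-02 07:12 UTC ≤ query < 2023-03-05 07:28 UTC
11·60 + 12 - 210 = 462 min
462 = 0·1440 + 462; 462 = 7·60 + 42 → 07:42, same day
→ 2022-10-02 07:42 ZDD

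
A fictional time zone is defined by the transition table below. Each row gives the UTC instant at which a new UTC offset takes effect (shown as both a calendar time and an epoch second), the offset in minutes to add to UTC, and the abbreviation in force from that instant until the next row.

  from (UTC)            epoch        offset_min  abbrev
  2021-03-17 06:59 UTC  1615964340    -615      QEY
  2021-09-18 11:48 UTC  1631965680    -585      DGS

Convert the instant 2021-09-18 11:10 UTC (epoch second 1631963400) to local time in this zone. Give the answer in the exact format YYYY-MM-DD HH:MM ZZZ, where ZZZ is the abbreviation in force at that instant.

2021-09-18 00:55 QEY

Query: 2021-09-18 11:10 UTC
Rule 1/2 (QEY, -10:15): 2021-03-17 06:59 UTC ≤ query < 2021-09-18 11:48 UTC
11·60 + 10 - 615 = 55 min
55 = 0·1440 + 55; 55 = 0·60 + 55 → 00:55, same day
→ 2021-09-18 00:55 QEY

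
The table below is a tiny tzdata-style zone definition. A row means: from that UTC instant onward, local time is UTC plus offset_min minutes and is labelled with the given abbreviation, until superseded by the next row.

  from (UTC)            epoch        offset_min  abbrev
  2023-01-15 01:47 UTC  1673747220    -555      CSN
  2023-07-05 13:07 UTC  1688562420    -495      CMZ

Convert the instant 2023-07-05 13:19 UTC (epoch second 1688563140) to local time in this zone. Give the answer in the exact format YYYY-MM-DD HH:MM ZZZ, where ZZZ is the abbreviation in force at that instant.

Query: 2023-07-05 13:19 UTC
Rule 2/2 (CMZ, -08:15): 2023-07-05 13:07 UTC ≤ query < +∞
13·60 + 19 - 495 = 304 min
304 = 0·1440 + 304; 304 = 5·60 + 4 → 05:04, same day
→ 2023-07-05 05:04 CMZ

2023-07-05 05:04 CMZ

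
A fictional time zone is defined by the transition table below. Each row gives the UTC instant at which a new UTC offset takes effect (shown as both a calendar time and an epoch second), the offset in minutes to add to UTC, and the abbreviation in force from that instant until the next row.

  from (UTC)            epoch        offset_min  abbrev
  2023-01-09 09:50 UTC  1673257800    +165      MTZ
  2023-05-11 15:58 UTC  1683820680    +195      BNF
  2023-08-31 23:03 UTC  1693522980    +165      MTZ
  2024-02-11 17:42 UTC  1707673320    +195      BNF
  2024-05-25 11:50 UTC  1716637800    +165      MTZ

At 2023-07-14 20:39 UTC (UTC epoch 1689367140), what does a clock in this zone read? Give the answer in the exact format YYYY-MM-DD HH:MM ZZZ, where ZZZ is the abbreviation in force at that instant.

2023-07-14 23:54 BNF

Query: 2023-07-14 20:39 UTC
Rule 2/5 (BNF, +03:15): 2023-05-11 15:58 UTC ≤ query < 2023-08-31 23:03 UTC
20·60 + 39 + 195 = 1434 min
1434 = 0·1440 + 1434; 1434 = 23·60 + 54 → 23:54, same day
→ 2023-07-14 23:54 BNF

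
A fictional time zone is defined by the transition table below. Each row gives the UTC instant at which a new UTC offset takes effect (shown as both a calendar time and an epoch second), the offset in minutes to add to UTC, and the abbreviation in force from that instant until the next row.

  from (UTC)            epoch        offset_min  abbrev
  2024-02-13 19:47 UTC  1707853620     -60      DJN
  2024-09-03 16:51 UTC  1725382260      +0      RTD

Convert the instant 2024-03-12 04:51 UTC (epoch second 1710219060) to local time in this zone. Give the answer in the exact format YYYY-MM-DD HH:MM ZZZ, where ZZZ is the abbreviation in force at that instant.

Query: 2024-03-12 04:51 UTC
Rule 1/2 (DJN, -01:00): 2024-02-13 19:47 UTC ≤ query < 2024-09-03 16:51 UTC
4·60 + 51 - 60 = 231 min
231 = 0·1440 + 231; 231 = 3·60 + 51 → 03:51, same day
→ 2024-03-12 03:51 DJN

2024-03-12 03:51 DJN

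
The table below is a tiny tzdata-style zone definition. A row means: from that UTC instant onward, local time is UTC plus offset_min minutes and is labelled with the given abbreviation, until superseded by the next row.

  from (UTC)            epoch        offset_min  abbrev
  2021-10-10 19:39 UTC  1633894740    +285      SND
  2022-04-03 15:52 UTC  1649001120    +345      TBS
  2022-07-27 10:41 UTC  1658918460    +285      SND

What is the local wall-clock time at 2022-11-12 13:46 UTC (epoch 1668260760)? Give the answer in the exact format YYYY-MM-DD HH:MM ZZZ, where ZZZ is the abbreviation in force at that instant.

2022-11-12 18:31 SND

Query: 2022-11-12 13:46 UTC
Rule 3/3 (SND, +04:45): 2022-07-27 10:41 UTC ≤ query < +∞
13·60 + 46 + 285 = 1111 min
1111 = 0·1440 + 1111; 1111 = 18·60 + 31 → 18:31, same day
→ 2022-11-12 18:31 SND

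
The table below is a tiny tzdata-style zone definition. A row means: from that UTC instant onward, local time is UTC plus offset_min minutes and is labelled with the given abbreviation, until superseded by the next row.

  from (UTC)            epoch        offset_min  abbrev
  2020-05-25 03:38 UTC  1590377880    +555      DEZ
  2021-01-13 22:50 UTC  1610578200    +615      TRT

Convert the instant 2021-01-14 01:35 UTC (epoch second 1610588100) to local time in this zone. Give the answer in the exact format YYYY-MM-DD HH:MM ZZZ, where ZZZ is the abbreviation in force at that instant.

Query: 2021-01-14 01:35 UTC
Rule 2/2 (TRT, +10:15): 2021-01-13 22:50 UTC ≤ query < +∞
1·60 + 35 + 615 = 710 min
710 = 0·1440 + 710; 710 = 11·60 + 50 → 11:50, same day
→ 2021-01-14 11:50 TRT

2021-01-14 11:50 TRT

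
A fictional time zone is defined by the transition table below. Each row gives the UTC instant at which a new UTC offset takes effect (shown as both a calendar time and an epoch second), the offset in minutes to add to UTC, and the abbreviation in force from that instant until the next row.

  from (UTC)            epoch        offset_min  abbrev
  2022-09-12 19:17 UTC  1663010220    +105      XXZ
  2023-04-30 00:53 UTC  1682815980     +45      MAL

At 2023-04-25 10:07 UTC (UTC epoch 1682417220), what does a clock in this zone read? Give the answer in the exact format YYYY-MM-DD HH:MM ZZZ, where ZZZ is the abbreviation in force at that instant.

2023-04-25 11:52 XXZ

Query: 2023-04-25 10:07 UTC
Rule 1/2 (XXZ, +01:45): 2022-09-12 19:17 UTC ≤ query < 2023-04-30 00:53 UTC
10·60 + 7 + 105 = 712 min
712 = 0·1440 + 712; 712 = 11·60 + 52 → 11:52, same day
→ 2023-04-25 11:52 XXZ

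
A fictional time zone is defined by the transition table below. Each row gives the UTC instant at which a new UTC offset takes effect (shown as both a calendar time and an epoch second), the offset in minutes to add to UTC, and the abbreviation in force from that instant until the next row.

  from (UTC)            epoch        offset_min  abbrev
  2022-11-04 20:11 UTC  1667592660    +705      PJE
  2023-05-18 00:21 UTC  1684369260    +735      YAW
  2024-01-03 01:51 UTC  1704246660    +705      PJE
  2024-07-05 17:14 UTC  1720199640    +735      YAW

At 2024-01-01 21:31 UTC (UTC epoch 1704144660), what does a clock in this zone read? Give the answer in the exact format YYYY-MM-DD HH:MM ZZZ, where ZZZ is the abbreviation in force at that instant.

Query: 2024-01-01 21:31 UTC
Rule 2/4 (YAW, +12:15): 2023-05-18 00:21 UTC ≤ query < 2024-01-03 01:51 UTC
21·60 + 31 + 735 = 2026 min
2026 = 1·1440 + 586; 586 = 9·60 + 46 → 09:46, 2024-01-01 + 1 day = 2024-01-02
→ 2024-01-02 09:46 YAW

2024-01-02 09:46 YAW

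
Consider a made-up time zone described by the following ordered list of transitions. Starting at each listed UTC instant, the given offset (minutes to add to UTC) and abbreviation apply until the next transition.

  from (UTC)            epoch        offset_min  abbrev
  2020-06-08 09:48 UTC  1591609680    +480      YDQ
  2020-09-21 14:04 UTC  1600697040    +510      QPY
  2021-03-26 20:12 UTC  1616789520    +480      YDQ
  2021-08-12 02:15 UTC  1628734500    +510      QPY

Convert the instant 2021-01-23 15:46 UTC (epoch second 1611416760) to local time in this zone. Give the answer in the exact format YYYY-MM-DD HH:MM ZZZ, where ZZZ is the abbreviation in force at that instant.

2021-01-24 00:16 QPY

Query: 2021-01-23 15:46 UTC
Rule 2/4 (QPY, +08:30): 2020-09-21 14:04 UTC ≤ query < 2021-03-26 20:12 UTC
15·60 + 46 + 510 = 1456 min
1456 = 1·1440 + 16; 16 = 0·60 + 16 → 00:16, 2021-01-23 + 1 day = 2021-01-24
→ 2021-01-24 00:16 QPY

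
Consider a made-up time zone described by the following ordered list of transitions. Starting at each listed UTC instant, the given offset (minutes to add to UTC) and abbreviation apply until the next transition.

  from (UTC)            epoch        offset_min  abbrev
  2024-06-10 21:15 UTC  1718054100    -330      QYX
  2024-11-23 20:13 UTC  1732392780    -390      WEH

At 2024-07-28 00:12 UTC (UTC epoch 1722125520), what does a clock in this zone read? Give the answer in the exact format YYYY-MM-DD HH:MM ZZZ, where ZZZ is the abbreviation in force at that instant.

Query: 2024-07-28 00:12 UTC
Rule 1/2 (QYX, -05:30): 2024-06-10 21:15 UTC ≤ query < 2024-11-23 20:13 UTC
0·60 + 12 - 330 = -318 min
-318 = -1·1440 + 1122; 1122 = 18·60 + 42 → 18:42, 2024-07-28 - 1 day = 2024-07-27
→ 2024-07-27 18:42 QYX

2024-07-27 18:42 QYX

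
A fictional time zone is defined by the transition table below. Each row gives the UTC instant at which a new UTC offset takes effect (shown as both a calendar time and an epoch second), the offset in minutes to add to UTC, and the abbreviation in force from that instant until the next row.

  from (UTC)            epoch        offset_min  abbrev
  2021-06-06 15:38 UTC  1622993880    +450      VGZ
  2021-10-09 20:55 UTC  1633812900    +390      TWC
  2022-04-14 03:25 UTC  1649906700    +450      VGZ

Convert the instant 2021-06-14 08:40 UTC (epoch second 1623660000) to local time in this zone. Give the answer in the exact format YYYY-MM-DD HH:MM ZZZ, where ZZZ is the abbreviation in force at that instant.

2021-06-14 16:10 VGZ

Query: 2021-06-14 08:40 UTC
Rule 1/3 (VGZ, +07:30): 2021-06-06 15:38 UTC ≤ query < 2021-10-09 20:55 UTC
8·60 + 40 + 450 = 970 min
970 = 0·1440 + 970; 970 = 16·60 + 10 → 16:10, same day
→ 2021-06-14 16:10 VGZ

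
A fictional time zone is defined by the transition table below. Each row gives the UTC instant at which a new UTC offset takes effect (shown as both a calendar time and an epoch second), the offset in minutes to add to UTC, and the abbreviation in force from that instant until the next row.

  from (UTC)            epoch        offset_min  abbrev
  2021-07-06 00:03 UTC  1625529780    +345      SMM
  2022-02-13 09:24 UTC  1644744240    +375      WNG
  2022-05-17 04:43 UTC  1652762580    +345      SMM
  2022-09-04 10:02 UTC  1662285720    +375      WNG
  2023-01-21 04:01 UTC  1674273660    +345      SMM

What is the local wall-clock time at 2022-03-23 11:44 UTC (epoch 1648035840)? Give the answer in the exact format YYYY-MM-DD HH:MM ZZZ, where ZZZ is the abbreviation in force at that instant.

2022-03-23 17:59 WNG

Query: 2022-03-23 11:44 UTC
Rule 2/5 (WNG, +06:15): 2022-02-13 09:24 UTC ≤ query < 2022-05-17 04:43 UTC
11·60 + 44 + 375 = 1079 min
1079 = 0·1440 + 1079; 1079 = 17·60 + 59 → 17:59, same day
→ 2022-03-23 17:59 WNG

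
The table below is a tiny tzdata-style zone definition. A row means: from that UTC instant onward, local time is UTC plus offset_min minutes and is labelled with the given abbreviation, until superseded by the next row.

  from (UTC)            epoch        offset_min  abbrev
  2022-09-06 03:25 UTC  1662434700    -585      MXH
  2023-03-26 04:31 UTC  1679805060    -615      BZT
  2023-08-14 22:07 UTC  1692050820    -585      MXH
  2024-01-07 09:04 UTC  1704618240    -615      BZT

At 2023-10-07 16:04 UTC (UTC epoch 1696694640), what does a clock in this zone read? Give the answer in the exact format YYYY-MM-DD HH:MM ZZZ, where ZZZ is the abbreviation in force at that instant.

Query: 2023-10-07 16:04 UTC
Rule 3/4 (MXH, -09:45): 2023-08-14 22:07 UTC ≤ query < 2024-01-07 09:04 UTC
16·60 + 4 - 585 = 379 min
379 = 0·1440 + 379; 379 = 6·60 + 19 → 06:19, same day
→ 2023-10-07 06:19 MXH

2023-10-07 06:19 MXH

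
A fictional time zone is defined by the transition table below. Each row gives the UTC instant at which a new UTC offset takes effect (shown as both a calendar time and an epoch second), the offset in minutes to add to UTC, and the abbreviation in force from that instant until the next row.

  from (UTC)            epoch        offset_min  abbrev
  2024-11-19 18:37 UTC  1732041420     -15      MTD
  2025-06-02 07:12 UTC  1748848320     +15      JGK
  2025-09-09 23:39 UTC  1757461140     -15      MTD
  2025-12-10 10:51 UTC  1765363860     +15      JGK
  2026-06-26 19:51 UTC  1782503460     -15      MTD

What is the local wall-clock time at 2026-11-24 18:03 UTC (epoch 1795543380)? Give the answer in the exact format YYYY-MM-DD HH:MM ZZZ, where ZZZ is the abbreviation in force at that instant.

Query: 2026-11-24 18:03 UTC
Rule 5/5 (MTD, -00:15): 2026-06-26 19:51 UTC ≤ query < +∞
18·60 + 3 - 15 = 1068 min
1068 = 0·1440 + 1068; 1068 = 17·60 + 48 → 17:48, same day
→ 2026-11-24 17:48 MTD

2026-11-24 17:48 MTD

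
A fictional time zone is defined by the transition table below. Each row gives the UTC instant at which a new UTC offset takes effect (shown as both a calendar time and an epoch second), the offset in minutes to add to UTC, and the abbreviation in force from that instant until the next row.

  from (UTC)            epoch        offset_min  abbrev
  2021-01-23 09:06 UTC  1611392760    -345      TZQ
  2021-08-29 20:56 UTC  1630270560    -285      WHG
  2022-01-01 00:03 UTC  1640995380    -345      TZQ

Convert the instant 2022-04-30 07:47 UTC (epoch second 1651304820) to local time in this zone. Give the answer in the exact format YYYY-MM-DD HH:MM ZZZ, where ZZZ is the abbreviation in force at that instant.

2022-04-30 02:02 TZQ

Query: 2022-04-30 07:47 UTC
Rule 3/3 (TZQ, -05:45): 2022-01-01 00:03 UTC ≤ query < +∞
7·60 + 47 - 345 = 122 min
122 = 0·1440 + 122; 122 = 2·60 + 2 → 02:02, same day
→ 2022-04-30 02:02 TZQ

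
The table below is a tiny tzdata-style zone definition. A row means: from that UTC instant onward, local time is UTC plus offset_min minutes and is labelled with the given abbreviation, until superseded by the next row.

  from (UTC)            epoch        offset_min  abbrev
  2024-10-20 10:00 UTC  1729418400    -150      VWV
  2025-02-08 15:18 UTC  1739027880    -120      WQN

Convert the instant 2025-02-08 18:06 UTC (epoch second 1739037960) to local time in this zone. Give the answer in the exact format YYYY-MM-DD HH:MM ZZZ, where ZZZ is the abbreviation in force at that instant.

Query: 2025-02-08 18:06 UTC
Rule 2/2 (WQN, -02:00): 2025-02-08 15:18 UTC ≤ query < +∞
18·60 + 6 - 120 = 966 min
966 = 0·1440 + 966; 966 = 16·60 + 6 → 16:06, same day
→ 2025-02-08 16:06 WQN

2025-02-08 16:06 WQN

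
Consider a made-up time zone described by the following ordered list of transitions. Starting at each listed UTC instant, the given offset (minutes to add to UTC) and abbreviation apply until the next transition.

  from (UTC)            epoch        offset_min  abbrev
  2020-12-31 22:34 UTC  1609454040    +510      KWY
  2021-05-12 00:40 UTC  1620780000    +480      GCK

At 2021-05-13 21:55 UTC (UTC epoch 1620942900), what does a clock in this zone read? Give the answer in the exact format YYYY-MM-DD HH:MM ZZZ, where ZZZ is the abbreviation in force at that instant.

Query: 2021-05-13 21:55 UTC
Rule 2/2 (GCK, +08:00): 2021-05-12 00:40 UTC ≤ query < +∞
21·60 + 55 + 480 = 1795 min
1795 = 1·1440 + 355; 355 = 5·60 + 55 → 05:55, 2021-05-13 + 1 day = 2021-05-14
→ 2021-05-14 05:55 GCK

2021-05-14 05:55 GCK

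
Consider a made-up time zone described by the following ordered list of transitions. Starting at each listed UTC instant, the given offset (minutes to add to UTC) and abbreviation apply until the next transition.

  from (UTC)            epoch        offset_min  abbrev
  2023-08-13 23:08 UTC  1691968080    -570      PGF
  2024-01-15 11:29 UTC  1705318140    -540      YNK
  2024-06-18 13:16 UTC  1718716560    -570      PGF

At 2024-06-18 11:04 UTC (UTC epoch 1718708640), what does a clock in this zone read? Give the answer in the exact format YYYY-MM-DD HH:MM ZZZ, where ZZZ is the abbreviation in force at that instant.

2024-06-18 02:04 YNK

Query: 2024-06-18 11:04 UTC
Rule 2/3 (YNK, -09:00): 2024-01-15 11:29 UTC ≤ query < 2024-06-18 13:16 UTC
11·60 + 4 - 540 = 124 min
124 = 0·1440 + 124; 124 = 2·60 + 4 → 02:04, same day
→ 2024-06-18 02:04 YNK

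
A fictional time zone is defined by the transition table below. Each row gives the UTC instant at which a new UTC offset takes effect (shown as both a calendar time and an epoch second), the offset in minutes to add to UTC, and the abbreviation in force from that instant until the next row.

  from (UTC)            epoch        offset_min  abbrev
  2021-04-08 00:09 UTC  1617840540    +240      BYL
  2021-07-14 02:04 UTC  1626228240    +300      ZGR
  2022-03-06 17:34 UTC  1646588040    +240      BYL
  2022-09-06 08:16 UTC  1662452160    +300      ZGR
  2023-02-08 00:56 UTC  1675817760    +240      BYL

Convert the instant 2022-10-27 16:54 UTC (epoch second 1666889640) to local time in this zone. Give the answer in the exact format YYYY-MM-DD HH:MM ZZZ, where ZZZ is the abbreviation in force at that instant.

2022-10-27 21:54 ZGR

Query: 2022-10-27 16:54 UTC
Rule 4/5 (ZGR, +05:00): 2022-09-06 08:16 UTC ≤ query < 2023-02-08 00:56 UTC
16·60 + 54 + 300 = 1314 min
1314 = 0·1440 + 1314; 1314 = 21·60 + 54 → 21:54, same day
→ 2022-10-27 21:54 ZGR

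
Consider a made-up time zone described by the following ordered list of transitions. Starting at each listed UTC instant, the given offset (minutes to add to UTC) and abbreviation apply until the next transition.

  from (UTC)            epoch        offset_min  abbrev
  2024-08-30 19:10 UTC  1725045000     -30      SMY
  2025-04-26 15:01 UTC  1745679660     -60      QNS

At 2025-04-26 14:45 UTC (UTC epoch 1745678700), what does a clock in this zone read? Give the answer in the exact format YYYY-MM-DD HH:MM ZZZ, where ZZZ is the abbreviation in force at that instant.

Query: 2025-04-26 14:45 UTC
Rule 1/2 (SMY, -00:30): 2024-08-30 19:10 UTC ≤ query < 2025-04-26 15:01 UTC
14·60 + 45 - 30 = 855 min
855 = 0·1440 + 855; 855 = 14·60 + 15 → 14:15, same day
→ 2025-04-26 14:15 SMY

2025-04-26 14:15 SMY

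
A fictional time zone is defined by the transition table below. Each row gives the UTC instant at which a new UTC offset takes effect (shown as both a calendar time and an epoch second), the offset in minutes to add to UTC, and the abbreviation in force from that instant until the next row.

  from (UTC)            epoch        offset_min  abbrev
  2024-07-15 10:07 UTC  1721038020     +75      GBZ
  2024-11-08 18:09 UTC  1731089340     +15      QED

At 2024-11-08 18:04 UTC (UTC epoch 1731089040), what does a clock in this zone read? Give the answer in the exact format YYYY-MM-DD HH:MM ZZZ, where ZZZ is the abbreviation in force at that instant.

Query: 2024-11-08 18:04 UTC
Rule 1/2 (GBZ, +01:15): 2024-07-15 10:07 UTC ≤ query < 2024-11-08 18:09 UTC
18·60 + 4 + 75 = 1159 min
1159 = 0·1440 + 1159; 1159 = 19·60 + 19 → 19:19, same day
→ 2024-11-08 19:19 GBZ

2024-11-08 19:19 GBZ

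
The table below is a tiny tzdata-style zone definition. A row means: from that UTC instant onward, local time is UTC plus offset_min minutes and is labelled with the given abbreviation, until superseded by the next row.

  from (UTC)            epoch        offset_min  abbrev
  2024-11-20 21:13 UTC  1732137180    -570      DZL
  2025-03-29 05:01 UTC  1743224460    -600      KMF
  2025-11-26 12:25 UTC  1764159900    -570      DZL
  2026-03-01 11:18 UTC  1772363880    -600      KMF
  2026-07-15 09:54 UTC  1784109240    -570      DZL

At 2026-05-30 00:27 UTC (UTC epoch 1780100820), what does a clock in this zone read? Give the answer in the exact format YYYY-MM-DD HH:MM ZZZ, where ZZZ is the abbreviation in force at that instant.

Query: 2026-05-30 00:27 UTC
Rule 4/5 (KMF, -10:00): 2026-03-01 11:18 UTC ≤ query < 2026-07-15 09:54 UTC
0·60 + 27 - 600 = -573 min
-573 = -1·1440 + 867; 867 = 14·60 + 27 → 14:27, 2026-05-30 - 1 day = 2026-05-29
→ 2026-05-29 14:27 KMF

2026-05-29 14:27 KMF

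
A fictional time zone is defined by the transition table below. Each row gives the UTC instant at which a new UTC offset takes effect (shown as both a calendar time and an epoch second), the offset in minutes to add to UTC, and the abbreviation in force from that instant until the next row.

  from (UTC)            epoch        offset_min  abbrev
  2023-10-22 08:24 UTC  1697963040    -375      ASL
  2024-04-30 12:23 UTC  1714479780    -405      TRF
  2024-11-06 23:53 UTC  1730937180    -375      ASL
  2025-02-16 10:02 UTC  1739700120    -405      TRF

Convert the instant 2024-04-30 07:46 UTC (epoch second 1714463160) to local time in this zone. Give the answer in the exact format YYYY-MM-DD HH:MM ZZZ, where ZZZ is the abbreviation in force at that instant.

Query: 2024-04-30 07:46 UTC
Rule 1/4 (ASL, -06:15): 2023-10-22 08:24 UTC ≤ query < 2024-04-30 12:23 UTC
7·60 + 46 - 375 = 91 min
91 = 0·1440 + 91; 91 = 1·60 + 31 → 01:31, same day
→ 2024-04-30 01:31 ASL

2024-04-30 01:31 ASL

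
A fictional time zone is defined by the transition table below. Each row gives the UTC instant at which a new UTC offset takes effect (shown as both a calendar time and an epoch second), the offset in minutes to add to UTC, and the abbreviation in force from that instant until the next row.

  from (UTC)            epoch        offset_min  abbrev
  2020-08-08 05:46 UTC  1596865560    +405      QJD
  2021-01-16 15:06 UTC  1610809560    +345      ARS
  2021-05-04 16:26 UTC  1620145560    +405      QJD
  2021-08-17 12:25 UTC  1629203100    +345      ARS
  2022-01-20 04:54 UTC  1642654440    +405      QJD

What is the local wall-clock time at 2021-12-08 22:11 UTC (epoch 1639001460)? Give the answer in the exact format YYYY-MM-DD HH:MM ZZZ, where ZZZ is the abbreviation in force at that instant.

Query: 2021-12-08 22:11 UTC
Rule 4/5 (ARS, +05:45): 2021-08-17 12:25 UTC ≤ query < 2022-01-20 04:54 UTC
22·60 + 11 + 345 = 1676 min
1676 = 1·1440 + 236; 236 = 3·60 + 56 → 03:56, 2021-12-08 + 1 day = 2021-12-09
→ 2021-12-09 03:56 ARS

2021-12-09 03:56 ARS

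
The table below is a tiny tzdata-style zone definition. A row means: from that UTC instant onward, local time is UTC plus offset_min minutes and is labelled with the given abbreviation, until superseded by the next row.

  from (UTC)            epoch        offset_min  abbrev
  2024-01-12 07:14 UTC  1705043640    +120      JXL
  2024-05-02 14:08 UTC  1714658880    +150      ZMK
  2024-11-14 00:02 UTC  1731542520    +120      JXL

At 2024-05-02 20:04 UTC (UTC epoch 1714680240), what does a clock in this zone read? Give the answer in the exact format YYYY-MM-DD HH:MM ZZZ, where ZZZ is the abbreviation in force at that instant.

Query: 2024-05-02 20:04 UTC
Rule 2/3 (ZMK, +02:30): 2024-05-02 14:08 UTC ≤ query < 2024-11-14 00:02 UTC
20·60 + 4 + 150 = 1354 min
1354 = 0·1440 + 1354; 1354 = 22·60 + 34 → 22:34, same day
→ 2024-05-02 22:34 ZMK

2024-05-02 22:34 ZMK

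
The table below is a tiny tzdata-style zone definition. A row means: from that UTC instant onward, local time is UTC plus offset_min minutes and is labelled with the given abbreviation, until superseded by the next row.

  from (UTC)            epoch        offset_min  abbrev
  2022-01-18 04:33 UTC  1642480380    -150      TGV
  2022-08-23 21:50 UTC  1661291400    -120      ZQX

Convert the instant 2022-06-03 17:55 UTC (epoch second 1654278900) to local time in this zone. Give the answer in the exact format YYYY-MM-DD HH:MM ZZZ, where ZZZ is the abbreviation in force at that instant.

2022-06-03 15:25 TGV

Query: 2022-06-03 17:55 UTC
Rule 1/2 (TGV, -02:30): 2022-01-18 04:33 UTC ≤ query < 2022-08-23 21:50 UTC
17·60 + 55 - 150 = 925 min
925 = 0·1440 + 925; 925 = 15·60 + 25 → 15:25, same day
→ 2022-06-03 15:25 TGV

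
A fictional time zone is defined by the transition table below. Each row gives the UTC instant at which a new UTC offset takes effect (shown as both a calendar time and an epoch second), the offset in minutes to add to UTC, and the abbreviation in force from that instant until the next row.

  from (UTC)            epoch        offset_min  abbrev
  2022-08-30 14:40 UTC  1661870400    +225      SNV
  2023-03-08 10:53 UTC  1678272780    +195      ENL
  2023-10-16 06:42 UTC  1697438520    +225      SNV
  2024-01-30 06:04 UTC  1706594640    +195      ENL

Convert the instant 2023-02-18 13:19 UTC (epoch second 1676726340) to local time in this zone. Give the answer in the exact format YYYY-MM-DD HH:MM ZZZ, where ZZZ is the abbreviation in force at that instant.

2023-02-18 17:04 SNV

Query: 2023-02-18 13:19 UTC
Rule 1/4 (SNV, +03:45): 2022-08-30 14:40 UTC ≤ query < 2023-03-08 10:53 UTC
13·60 + 19 + 225 = 1024 min
1024 = 0·1440 + 1024; 1024 = 17·60 + 4 → 17:04, same day
→ 2023-02-18 17:04 SNV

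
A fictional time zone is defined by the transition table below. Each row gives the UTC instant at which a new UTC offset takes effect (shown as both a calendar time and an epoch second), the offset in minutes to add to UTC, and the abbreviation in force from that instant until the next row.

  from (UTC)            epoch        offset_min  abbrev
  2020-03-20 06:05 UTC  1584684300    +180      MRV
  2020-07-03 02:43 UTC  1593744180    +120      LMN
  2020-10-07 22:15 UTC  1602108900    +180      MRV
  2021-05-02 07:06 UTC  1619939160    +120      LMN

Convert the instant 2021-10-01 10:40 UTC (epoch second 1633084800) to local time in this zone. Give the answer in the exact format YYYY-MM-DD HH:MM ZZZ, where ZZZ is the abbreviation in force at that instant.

Query: 2021-10-01 10:40 UTC
Rule 4/4 (LMN, +02:00): 2021-05-02 07:06 UTC ≤ query < +∞
10·60 + 40 + 120 = 760 min
760 = 0·1440 + 760; 760 = 12·60 + 40 → 12:40, same day
→ 2021-10-01 12:40 LMN

2021-10-01 12:40 LMN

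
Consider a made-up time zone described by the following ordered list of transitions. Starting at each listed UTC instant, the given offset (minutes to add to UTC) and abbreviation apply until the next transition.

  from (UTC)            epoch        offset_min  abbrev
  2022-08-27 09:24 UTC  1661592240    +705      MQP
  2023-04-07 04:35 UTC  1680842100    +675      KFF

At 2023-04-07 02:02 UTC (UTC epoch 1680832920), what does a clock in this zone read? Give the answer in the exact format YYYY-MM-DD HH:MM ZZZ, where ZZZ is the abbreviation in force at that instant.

Query: 2023-04-07 02:02 UTC
Rule 1/2 (MQP, +11:45): 2022-08-27 09:24 UTC ≤ query < 2023-04-07 04:35 UTC
2·60 + 2 + 705 = 827 min
827 = 0·1440 + 827; 827 = 13·60 + 47 → 13:47, same day
→ 2023-04-07 13:47 MQP

2023-04-07 13:47 MQP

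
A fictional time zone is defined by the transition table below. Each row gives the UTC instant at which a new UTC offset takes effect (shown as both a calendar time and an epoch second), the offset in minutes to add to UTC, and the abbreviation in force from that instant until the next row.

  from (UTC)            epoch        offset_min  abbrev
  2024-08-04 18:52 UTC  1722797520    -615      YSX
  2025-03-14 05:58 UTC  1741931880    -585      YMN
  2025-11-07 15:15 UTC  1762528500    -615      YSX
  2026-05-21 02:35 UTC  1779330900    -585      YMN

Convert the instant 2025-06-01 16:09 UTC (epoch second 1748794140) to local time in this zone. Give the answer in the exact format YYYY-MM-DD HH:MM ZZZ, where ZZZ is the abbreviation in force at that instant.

2025-06-01 06:24 YMN

Query: 2025-06-01 16:09 UTC
Rule 2/4 (YMN, -09:45): 2025-03-14 05:58 UTC ≤ query < 2025-11-07 15:15 UTC
16·60 + 9 - 585 = 384 min
384 = 0·1440 + 384; 384 = 6·60 + 24 → 06:24, same day
→ 2025-06-01 06:24 YMN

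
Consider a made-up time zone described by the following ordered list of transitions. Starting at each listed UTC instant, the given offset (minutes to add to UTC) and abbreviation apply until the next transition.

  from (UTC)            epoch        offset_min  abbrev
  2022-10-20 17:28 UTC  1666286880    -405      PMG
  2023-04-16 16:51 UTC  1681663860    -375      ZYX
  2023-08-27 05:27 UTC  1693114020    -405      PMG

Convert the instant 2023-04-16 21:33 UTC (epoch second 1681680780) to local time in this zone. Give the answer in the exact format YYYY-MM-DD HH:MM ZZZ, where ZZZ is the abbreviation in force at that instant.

Query: 2023-04-16 21:33 UTC
Rule 2/3 (ZYX, -06:15): 2023-04-16 16:51 UTC ≤ query < 2023-08-27 05:27 UTC
21·60 + 33 - 375 = 918 min
918 = 0·1440 + 918; 918 = 15·60 + 18 → 15:18, same day
→ 2023-04-16 15:18 ZYX

2023-04-16 15:18 ZYX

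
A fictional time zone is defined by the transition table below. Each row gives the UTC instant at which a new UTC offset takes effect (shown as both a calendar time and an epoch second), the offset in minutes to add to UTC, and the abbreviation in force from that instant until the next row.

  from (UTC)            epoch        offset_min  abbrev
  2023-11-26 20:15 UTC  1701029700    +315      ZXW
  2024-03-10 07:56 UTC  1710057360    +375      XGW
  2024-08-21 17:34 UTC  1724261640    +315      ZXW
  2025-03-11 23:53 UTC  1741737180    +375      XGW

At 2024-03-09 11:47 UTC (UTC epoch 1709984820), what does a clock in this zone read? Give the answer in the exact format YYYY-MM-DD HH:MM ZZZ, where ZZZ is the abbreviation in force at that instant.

Query: 2024-03-09 11:47 UTC
Rule 1/4 (ZXW, +05:15): 2023-11-26 20:15 UTC ≤ query < 2024-03-10 07:56 UTC
11·60 + 47 + 315 = 1022 min
1022 = 0·1440 + 1022; 1022 = 17·60 + 2 → 17:02, same day
→ 2024-03-09 17:02 ZXW

2024-03-09 17:02 ZXW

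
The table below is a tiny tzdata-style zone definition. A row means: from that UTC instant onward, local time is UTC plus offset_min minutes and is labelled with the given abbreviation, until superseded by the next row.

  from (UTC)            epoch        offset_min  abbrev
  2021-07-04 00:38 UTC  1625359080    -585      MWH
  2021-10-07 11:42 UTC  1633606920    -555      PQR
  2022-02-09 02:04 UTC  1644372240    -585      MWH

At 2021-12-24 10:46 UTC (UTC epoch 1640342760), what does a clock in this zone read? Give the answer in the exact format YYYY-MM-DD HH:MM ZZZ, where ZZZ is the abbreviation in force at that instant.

2021-12-24 01:31 PQR

Query: 2021-12-24 10:46 UTC
Rule 2/3 (PQR, -09:15): 2021-10-07 11:42 UTC ≤ query < 2022-02-09 02:04 UTC
10·60 + 46 - 555 = 91 min
91 = 0·1440 + 91; 91 = 1·60 + 31 → 01:31, same day
→ 2021-12-24 01:31 PQR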